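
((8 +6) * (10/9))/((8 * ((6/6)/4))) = 70/9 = 7.78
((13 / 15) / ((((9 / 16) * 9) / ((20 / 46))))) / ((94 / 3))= 208 / 87561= 0.00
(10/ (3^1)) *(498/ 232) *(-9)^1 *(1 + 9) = -18675/ 29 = -643.97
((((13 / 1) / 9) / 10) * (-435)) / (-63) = 377 / 378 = 1.00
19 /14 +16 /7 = 3.64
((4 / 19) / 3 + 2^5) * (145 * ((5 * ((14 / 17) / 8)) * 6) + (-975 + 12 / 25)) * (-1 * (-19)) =-136404446 / 425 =-320951.64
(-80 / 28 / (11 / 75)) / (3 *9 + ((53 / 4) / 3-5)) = -18000 / 24409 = -0.74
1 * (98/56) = 7/4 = 1.75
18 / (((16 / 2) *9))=1 / 4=0.25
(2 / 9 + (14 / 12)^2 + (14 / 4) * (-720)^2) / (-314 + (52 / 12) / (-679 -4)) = -14870835377 / 2573596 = -5778.23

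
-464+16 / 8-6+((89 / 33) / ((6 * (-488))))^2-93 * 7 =-10447204855823 / 9336197376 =-1119.00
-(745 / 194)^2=-555025 / 37636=-14.75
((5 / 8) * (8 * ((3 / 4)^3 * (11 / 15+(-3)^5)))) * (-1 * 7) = 114471 / 32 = 3577.22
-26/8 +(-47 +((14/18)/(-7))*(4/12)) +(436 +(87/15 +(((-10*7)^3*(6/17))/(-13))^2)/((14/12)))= 13722651487753867/184618980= 74329581.32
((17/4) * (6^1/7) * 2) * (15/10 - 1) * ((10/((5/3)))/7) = 153/49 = 3.12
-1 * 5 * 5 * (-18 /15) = 30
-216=-216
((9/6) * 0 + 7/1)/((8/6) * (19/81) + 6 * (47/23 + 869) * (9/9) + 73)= 5589/4231331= 0.00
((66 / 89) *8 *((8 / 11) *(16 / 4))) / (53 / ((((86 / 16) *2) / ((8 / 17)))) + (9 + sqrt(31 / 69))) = 320549932800 / 209517255563-410389248 *sqrt(2139) / 209517255563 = 1.44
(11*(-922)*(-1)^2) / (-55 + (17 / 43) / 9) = 1962477 / 10634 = 184.55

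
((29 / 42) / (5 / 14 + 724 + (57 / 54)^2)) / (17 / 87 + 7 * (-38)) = -136242 / 38049158125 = -0.00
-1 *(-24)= 24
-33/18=-11/6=-1.83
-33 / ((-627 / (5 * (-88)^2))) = 38720 / 19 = 2037.89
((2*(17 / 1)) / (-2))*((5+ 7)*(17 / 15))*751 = -868156 / 5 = -173631.20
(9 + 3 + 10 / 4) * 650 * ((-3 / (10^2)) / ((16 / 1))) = -17.67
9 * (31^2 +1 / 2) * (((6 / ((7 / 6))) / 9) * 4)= 19779.43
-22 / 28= -11 / 14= -0.79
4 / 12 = 0.33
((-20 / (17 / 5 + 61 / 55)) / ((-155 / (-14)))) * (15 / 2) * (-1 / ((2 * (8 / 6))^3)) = 155925 / 984064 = 0.16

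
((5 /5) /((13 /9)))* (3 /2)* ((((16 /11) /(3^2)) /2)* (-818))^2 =21411968 /4719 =4537.40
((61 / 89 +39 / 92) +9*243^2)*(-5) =-2657210.55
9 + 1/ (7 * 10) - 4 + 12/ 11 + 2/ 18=43079/ 6930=6.22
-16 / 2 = -8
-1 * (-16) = 16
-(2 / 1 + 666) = -668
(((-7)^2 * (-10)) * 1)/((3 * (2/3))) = -245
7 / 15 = 0.47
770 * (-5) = -3850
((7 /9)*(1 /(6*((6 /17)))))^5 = 23863536599 /3570467226624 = 0.01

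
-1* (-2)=2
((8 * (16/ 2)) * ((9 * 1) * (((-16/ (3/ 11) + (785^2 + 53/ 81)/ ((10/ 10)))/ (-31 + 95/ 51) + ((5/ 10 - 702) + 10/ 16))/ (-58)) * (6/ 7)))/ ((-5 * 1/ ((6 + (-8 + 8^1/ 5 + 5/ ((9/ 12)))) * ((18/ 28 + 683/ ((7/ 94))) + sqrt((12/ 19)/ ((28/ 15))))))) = -33859426262993192/ 15837045 - 527352001168 * sqrt(665)/ 100301285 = -2138124473.06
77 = 77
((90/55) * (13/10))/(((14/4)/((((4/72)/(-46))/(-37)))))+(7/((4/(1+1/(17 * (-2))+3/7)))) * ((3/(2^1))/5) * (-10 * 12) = -490960937/5569795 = -88.15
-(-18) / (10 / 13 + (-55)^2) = 0.01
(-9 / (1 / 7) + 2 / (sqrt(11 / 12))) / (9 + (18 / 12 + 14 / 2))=-18 / 5 + 8 * sqrt(33) / 385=-3.48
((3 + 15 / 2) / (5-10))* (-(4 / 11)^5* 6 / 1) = 64512 / 805255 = 0.08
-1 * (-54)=54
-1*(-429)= 429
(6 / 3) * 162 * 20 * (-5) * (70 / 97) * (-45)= 102060000 / 97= 1052164.95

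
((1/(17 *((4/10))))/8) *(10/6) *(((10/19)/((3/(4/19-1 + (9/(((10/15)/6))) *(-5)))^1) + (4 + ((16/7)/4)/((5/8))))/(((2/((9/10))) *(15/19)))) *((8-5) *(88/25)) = -3454308/282625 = -12.22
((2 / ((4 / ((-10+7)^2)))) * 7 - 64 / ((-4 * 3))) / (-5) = -221 / 30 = -7.37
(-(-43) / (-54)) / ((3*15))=-43 / 2430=-0.02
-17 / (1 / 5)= -85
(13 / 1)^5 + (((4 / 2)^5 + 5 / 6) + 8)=2228003 / 6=371333.83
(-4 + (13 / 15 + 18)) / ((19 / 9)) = 669 / 95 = 7.04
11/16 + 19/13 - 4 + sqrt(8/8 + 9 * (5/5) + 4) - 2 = -801/208 + sqrt(14) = -0.11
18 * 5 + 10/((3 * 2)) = 91.67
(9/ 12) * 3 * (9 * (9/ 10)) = 729/ 40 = 18.22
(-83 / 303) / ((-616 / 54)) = 747 / 31108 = 0.02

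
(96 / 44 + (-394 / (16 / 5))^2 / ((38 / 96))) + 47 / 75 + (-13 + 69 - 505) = 37852.16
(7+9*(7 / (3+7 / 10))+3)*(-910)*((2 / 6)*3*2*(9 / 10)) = -1638000 / 37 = -44270.27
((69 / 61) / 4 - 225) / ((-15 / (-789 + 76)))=-13031501 / 1220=-10681.56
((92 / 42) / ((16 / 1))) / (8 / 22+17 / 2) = 253 / 16380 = 0.02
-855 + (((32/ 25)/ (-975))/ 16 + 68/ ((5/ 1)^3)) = -20827367/ 24375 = -854.46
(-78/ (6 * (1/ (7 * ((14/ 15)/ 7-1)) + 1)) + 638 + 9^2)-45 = 50041/ 76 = 658.43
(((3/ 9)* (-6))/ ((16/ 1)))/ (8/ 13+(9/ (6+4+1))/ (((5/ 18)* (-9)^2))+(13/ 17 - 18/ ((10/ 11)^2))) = 60775/ 9900756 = 0.01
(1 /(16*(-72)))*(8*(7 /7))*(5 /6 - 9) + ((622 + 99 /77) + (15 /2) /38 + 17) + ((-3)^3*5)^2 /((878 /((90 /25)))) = 36082594411 /50446368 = 715.27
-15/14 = -1.07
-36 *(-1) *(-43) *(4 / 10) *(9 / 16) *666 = -1159839 / 5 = -231967.80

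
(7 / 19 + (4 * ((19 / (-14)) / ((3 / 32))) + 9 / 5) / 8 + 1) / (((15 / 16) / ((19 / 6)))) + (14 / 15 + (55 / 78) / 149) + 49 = 565094029 / 18304650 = 30.87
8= 8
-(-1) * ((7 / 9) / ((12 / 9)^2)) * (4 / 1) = 7 / 4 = 1.75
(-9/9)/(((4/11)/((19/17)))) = -209/68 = -3.07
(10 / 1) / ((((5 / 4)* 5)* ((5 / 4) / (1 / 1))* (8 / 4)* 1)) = 16 / 25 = 0.64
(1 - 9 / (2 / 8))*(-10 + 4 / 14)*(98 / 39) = 33320 / 39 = 854.36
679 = 679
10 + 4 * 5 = 30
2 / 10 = 1 / 5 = 0.20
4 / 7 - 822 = -5750 / 7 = -821.43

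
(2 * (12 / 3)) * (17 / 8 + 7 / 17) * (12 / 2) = 2070 / 17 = 121.76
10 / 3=3.33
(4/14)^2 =4/49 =0.08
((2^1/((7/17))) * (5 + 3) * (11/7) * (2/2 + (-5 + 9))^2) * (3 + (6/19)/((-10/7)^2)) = 4483512/931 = 4815.80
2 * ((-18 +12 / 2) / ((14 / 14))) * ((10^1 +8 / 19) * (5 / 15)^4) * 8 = -1408 / 57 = -24.70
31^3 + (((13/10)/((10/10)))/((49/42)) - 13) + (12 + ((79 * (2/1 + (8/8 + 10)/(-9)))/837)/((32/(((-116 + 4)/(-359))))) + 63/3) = 5643561263741/189304290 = 29812.12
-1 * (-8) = 8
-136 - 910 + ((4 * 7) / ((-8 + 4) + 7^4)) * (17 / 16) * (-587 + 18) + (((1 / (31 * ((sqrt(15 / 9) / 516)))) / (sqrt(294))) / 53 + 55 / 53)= -31447111 / 29892 + 258 * sqrt(10) / 57505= -1052.01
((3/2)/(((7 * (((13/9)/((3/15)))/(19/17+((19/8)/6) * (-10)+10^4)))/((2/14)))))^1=2823813/66640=42.37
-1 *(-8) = 8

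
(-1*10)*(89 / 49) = -890 / 49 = -18.16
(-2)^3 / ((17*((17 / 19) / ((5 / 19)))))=-40 / 289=-0.14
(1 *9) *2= 18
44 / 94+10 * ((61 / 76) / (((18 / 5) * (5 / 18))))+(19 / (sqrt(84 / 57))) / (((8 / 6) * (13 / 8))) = 57 * sqrt(133) / 91+15171 / 1786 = 15.72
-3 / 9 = -1 / 3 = -0.33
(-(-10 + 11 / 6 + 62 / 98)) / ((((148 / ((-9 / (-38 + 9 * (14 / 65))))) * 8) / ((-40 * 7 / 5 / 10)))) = -86385 / 9713536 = -0.01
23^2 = 529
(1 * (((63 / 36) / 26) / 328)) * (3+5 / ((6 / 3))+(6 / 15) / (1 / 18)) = 889 / 341120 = 0.00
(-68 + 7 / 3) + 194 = 385 / 3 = 128.33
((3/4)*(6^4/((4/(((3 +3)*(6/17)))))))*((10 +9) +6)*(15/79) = 3280500/1343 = 2442.67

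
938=938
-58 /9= -6.44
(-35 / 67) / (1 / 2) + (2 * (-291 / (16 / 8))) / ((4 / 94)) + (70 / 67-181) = -14039 / 2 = -7019.50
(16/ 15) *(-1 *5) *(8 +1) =-48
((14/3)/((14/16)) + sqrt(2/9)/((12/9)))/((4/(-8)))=-32/3-sqrt(2)/2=-11.37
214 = 214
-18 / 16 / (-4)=9 / 32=0.28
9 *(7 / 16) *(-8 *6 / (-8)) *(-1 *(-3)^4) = -15309 / 8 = -1913.62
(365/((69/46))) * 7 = 5110/3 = 1703.33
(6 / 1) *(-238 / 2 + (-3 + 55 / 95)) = -13842 / 19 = -728.53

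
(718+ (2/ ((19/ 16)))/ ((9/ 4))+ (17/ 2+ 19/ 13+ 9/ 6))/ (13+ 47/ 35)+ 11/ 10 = 145103839/ 2789865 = 52.01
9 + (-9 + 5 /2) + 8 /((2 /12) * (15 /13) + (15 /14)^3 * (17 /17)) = 824427 /101470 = 8.12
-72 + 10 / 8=-283 / 4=-70.75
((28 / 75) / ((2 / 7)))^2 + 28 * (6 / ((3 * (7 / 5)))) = 234604 / 5625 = 41.71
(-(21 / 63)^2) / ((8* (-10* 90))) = 1 / 64800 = 0.00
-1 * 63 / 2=-63 / 2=-31.50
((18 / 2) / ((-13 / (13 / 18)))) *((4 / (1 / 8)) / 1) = -16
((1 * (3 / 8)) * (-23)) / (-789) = 23 / 2104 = 0.01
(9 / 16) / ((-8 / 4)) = -9 / 32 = -0.28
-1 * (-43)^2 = -1849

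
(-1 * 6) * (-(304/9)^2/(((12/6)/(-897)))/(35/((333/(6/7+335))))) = -1022398208/11755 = -86975.60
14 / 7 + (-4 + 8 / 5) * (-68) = 826 / 5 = 165.20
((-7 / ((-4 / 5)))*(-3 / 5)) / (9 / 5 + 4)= -105 / 116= -0.91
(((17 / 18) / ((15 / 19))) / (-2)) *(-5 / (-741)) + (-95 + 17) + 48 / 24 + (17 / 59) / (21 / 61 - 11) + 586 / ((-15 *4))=-533035639 / 6212700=-85.80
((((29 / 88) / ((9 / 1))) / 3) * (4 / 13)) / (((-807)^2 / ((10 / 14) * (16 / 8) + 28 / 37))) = 0.00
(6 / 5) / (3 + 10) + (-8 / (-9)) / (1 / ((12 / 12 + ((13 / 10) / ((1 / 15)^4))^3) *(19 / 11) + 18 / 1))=2816320718935660309 / 6435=437656677379278.99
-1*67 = -67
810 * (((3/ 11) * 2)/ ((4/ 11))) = 1215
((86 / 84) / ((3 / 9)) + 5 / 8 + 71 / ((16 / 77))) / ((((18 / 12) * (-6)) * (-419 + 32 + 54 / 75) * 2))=967075 / 19468512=0.05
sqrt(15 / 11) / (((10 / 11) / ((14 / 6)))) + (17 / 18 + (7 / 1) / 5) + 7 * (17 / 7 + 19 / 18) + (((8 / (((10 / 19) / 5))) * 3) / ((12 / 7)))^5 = 7 * sqrt(165) / 30 + 624236938796 / 15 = 41615795922.73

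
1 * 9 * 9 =81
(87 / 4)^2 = 7569 / 16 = 473.06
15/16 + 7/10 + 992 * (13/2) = 515971/80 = 6449.64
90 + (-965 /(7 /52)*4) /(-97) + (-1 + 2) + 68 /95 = 24984527 /64505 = 387.33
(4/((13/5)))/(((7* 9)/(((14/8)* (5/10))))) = 5/234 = 0.02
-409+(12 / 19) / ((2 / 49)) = -7477 / 19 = -393.53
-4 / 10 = -2 / 5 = -0.40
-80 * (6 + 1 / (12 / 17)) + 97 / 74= -131429 / 222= -592.02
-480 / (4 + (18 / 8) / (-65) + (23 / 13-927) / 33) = 4118400 / 206537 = 19.94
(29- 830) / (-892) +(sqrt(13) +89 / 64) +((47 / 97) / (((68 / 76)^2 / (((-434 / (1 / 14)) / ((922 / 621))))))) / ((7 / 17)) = -65238800057029 / 10849417408 +sqrt(13) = -6009.51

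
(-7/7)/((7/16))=-16/7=-2.29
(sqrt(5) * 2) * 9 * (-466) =-8388 * sqrt(5) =-18756.14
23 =23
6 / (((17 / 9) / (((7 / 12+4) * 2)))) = 495 / 17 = 29.12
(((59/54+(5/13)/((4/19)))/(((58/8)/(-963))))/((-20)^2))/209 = -438593/94551600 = -0.00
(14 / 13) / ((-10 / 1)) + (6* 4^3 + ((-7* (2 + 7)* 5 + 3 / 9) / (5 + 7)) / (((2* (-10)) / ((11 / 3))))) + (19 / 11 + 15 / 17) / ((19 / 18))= 2439158824 / 6235515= 391.17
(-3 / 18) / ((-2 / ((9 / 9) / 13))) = 1 / 156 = 0.01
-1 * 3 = -3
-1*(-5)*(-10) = -50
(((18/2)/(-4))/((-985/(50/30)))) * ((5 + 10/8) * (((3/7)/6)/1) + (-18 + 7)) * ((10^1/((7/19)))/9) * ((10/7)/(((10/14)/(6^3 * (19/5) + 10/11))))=-429343/2156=-199.14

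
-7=-7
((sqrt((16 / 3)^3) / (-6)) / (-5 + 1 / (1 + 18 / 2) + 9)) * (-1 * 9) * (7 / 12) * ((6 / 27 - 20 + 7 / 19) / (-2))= 25.51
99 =99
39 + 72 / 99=437 / 11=39.73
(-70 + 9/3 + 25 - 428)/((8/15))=-3525/4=-881.25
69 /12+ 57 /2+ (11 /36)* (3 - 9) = 389 /12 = 32.42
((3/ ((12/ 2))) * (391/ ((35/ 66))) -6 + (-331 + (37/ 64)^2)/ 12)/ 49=192160697/ 28098560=6.84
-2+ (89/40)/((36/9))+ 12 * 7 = 13209/160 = 82.56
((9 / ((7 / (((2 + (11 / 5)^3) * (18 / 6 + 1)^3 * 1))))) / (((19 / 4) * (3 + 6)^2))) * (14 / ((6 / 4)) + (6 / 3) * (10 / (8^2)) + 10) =7951376 / 149625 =53.14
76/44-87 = -85.27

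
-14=-14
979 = 979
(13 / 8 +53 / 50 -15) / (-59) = 2463 / 11800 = 0.21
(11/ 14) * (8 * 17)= 748/ 7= 106.86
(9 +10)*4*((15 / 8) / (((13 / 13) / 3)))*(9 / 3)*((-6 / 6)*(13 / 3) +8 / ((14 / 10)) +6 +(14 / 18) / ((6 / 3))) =279015 / 28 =9964.82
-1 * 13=-13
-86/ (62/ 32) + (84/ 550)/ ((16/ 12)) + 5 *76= 5724153/ 17050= 335.73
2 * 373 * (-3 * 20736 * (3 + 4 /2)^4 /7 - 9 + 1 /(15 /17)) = -435067816196 /105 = -4143503011.39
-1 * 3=-3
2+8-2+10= 18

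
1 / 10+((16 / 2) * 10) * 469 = 37520.10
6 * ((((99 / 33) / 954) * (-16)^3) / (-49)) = 4096 / 2597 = 1.58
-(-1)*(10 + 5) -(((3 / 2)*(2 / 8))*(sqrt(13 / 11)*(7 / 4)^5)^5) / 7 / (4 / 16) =15 -97131684309947172101307*sqrt(143) / 2997145552015065088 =-387529.08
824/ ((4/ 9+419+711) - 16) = 3708/ 5015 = 0.74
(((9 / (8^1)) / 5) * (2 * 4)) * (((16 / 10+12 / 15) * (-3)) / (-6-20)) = 162 / 325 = 0.50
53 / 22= 2.41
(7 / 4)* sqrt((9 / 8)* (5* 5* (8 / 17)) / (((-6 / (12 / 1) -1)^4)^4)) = 2240* sqrt(17) / 37179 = 0.25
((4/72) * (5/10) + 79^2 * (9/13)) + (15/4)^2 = 8114713/1872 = 4334.78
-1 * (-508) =508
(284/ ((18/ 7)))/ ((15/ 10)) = 1988/ 27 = 73.63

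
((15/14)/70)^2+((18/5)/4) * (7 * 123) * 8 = 1190742381/192080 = 6199.20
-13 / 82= -0.16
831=831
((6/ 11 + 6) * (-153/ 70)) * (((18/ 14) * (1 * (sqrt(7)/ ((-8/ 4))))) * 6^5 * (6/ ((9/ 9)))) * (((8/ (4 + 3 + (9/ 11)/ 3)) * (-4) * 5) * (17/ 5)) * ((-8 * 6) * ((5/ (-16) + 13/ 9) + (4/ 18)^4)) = 2140887511296 * sqrt(7)/ 1225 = 4623882399.88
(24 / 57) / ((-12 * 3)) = -2 / 171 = -0.01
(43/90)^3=79507/729000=0.11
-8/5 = -1.60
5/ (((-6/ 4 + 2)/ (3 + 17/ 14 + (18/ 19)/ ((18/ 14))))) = 6585/ 133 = 49.51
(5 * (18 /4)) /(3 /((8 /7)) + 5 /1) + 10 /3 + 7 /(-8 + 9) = 2431 /183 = 13.28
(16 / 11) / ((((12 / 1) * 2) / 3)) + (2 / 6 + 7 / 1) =248 / 33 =7.52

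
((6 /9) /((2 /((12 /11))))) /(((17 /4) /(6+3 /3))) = 112 /187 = 0.60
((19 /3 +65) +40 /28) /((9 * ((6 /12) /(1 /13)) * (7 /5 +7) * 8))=955 /51597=0.02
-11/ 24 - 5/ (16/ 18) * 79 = -2669/ 6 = -444.83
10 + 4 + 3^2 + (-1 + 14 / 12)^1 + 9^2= 625 / 6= 104.17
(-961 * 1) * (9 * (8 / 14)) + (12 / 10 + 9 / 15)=-172917 / 35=-4940.49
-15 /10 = -3 /2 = -1.50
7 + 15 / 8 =71 / 8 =8.88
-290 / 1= -290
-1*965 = -965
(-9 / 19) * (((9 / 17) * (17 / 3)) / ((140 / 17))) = -459 / 2660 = -0.17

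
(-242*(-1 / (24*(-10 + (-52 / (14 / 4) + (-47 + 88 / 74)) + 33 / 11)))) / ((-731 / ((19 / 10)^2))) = 11313379 / 15373807200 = 0.00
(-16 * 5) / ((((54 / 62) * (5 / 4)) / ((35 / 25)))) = -13888 / 135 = -102.87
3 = 3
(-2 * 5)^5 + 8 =-99992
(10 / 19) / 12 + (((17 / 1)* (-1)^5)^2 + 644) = 106367 / 114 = 933.04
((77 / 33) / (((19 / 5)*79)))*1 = 35 / 4503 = 0.01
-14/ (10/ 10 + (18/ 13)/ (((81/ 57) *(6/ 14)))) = -1638/ 383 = -4.28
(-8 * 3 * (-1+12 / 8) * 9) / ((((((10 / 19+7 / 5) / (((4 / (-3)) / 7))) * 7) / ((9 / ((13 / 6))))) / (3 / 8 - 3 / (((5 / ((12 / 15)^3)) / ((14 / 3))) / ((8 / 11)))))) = -226042164 / 53428375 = -4.23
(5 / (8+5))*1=5 / 13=0.38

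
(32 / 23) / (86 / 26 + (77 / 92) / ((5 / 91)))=8320 / 110871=0.08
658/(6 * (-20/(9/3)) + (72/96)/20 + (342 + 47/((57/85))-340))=3000480/146491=20.48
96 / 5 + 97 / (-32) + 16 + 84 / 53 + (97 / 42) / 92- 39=-21385367 / 4095840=-5.22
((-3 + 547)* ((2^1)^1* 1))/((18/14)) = 7616/9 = 846.22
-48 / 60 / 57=-4 / 285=-0.01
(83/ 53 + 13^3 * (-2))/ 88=-232799/ 4664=-49.91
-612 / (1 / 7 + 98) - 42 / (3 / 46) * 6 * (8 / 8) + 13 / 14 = -3869.31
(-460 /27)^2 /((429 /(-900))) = -21160000 /34749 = -608.94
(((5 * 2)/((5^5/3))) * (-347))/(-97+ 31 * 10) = -694/44375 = -0.02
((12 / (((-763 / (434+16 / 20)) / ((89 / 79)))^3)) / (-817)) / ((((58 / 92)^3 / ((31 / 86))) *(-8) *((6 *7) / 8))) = -21856661589580785858496 / 164190281166421827011403625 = -0.00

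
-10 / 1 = -10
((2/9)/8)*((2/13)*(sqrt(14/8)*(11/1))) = 11*sqrt(7)/468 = 0.06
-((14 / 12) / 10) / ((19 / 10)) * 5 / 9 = -35 / 1026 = -0.03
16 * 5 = 80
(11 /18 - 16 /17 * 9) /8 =-2405 /2448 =-0.98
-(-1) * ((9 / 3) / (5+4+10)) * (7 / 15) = 7 / 95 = 0.07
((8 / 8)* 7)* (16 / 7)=16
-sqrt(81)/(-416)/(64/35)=315/26624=0.01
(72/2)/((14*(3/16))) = 96/7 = 13.71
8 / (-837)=-8 / 837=-0.01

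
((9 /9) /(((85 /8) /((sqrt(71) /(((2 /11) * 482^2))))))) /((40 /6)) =33 * sqrt(71) /98737700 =0.00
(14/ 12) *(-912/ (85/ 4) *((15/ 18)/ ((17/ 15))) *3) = -110.45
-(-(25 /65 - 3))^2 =-1156 /169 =-6.84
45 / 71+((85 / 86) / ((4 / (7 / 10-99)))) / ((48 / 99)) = -38658513 / 781568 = -49.46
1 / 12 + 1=13 / 12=1.08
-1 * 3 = -3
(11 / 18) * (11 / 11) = 11 / 18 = 0.61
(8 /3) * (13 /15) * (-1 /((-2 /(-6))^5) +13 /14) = -176228 /315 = -559.45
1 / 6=0.17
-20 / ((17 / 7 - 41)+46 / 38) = 2660 / 4969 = 0.54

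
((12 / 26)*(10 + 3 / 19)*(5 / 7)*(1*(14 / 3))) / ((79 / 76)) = 15440 / 1027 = 15.03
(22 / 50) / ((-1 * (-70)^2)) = -0.00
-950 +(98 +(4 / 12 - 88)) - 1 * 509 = -4346 / 3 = -1448.67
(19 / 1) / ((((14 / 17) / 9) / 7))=2907 / 2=1453.50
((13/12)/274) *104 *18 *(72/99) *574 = 4656288/1507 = 3089.77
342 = 342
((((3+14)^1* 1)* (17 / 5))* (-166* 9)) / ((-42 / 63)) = 647649 / 5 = 129529.80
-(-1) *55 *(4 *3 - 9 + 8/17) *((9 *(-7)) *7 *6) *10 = -5050747.06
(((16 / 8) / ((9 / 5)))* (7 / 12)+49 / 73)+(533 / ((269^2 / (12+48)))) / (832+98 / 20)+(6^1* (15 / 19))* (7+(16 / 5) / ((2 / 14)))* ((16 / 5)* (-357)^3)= -4598426175905755402102489 / 226787102878410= -20276400719.19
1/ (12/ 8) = 2/ 3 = 0.67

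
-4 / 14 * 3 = -6 / 7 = -0.86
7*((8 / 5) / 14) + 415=415.80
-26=-26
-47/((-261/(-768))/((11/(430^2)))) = -0.01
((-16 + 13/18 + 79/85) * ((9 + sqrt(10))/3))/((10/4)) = -23.27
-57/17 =-3.35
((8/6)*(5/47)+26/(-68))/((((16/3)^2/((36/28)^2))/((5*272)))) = -1400895/73696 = -19.01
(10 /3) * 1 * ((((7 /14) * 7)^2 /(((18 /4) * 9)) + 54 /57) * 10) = 41.66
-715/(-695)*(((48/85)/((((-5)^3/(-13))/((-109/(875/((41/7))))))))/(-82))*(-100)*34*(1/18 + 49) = -89.67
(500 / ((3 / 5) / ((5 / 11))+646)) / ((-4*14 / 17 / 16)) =-425000 / 113281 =-3.75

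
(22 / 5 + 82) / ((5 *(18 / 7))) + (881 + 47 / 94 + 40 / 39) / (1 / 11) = 18943279 / 1950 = 9714.50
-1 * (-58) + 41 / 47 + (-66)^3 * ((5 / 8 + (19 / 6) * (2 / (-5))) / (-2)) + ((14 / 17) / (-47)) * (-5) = -736512927 / 7990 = -92179.34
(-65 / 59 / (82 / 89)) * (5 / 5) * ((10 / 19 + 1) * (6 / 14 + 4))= -5200715 / 643454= -8.08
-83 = -83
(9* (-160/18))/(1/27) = -2160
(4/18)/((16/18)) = 1/4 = 0.25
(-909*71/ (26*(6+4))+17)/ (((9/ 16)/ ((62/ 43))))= -14909512/ 25155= -592.71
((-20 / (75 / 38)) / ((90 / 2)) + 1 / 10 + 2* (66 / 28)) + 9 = 128417 / 9450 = 13.59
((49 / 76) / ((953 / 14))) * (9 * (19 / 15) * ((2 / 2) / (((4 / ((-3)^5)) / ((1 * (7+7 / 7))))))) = -250047 / 4765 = -52.48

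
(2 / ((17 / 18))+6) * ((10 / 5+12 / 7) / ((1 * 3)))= 1196 / 119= 10.05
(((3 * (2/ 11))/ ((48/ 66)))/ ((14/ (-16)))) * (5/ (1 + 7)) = -15/ 28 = -0.54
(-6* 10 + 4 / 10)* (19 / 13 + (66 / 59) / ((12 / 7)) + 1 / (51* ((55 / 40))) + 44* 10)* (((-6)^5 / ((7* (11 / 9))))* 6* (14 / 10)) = 1587017064969792 / 7888595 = 201178671.86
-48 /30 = -8 /5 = -1.60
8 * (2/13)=1.23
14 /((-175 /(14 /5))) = -28 /125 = -0.22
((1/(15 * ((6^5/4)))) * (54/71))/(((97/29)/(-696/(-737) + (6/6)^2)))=41557/2740888260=0.00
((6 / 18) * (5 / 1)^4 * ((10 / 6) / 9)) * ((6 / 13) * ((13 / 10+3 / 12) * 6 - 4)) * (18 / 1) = 66250 / 39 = 1698.72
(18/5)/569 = 18/2845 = 0.01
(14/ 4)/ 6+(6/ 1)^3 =2599/ 12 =216.58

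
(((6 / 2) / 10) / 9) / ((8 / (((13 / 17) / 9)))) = 13 / 36720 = 0.00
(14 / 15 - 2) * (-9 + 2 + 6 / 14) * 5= 736 / 21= 35.05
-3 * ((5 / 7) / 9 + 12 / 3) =-257 / 21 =-12.24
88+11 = 99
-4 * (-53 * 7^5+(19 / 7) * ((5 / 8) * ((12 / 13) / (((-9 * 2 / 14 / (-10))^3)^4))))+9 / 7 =-2629814043134054174432653 / 8567029273257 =-306969190748.93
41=41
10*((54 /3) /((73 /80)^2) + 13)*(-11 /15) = -4058494 /15987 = -253.86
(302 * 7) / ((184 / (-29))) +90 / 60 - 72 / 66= -336769 / 1012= -332.78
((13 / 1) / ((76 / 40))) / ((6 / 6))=130 / 19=6.84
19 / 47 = 0.40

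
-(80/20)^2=-16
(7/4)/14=1/8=0.12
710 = 710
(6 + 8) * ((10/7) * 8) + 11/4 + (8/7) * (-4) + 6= 4597/28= 164.18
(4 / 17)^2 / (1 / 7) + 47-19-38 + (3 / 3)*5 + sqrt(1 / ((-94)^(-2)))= 25833 / 289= 89.39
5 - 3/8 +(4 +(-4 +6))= 85/8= 10.62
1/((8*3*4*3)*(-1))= -1/288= -0.00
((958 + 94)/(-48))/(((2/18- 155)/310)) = 122295/2788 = 43.86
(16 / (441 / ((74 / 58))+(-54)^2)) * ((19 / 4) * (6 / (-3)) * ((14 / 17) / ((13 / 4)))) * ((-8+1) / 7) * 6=629888 / 8890167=0.07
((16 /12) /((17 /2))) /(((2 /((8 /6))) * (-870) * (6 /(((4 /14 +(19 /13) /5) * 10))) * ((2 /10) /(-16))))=33664 /3633903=0.01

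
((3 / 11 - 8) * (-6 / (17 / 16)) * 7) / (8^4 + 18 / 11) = 1680 / 22537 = 0.07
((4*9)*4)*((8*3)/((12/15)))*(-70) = -302400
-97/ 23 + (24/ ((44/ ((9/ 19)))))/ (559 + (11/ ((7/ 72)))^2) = -13271759957/ 3146926585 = -4.22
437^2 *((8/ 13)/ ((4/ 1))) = 381938/ 13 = 29379.85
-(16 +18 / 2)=-25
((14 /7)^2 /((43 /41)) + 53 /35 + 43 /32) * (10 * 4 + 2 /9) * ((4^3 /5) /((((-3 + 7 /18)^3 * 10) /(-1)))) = 75374664048 /3906340375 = 19.30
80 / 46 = 40 / 23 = 1.74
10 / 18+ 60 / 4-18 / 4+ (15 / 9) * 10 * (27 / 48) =20.43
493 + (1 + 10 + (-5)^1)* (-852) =-4619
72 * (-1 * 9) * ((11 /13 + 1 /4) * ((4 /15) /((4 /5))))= -3078 /13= -236.77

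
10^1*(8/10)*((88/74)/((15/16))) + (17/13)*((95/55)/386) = 10.15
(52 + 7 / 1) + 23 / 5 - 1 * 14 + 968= 5088 / 5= 1017.60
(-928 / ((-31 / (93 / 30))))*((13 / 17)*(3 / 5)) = 18096 / 425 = 42.58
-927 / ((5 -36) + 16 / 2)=927 / 23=40.30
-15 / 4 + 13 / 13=-11 / 4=-2.75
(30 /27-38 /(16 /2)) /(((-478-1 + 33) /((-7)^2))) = 6419 /16056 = 0.40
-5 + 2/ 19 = -93/ 19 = -4.89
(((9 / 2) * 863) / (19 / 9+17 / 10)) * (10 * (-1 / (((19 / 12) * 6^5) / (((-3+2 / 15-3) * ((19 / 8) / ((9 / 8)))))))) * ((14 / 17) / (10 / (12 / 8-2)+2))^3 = -94930 / 96702579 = -0.00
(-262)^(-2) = 1 / 68644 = 0.00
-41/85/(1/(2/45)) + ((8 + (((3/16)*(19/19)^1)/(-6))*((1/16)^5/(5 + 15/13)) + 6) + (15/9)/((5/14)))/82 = 34722663094567/168389561548800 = 0.21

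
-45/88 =-0.51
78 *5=390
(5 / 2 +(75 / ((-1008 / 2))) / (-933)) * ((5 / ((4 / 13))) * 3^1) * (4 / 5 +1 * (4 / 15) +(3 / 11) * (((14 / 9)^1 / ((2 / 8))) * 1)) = 96795595 / 287364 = 336.84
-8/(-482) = 4/241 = 0.02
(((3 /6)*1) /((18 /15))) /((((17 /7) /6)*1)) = 35 /34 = 1.03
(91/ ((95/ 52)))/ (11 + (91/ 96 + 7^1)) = 454272/ 172805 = 2.63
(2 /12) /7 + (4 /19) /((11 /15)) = 2729 /8778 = 0.31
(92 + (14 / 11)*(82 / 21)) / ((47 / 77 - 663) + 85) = -22400 / 133377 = -0.17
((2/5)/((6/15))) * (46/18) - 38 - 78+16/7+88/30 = -34091/315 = -108.23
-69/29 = -2.38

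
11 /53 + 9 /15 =214 /265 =0.81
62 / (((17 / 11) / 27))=18414 / 17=1083.18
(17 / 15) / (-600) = -17 / 9000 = -0.00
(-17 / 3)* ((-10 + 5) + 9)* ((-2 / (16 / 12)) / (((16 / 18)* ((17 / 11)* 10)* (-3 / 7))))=-231 / 40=-5.78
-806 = -806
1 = 1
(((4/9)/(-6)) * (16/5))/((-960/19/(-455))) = -1729/810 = -2.13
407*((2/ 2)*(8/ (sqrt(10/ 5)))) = 1628*sqrt(2) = 2302.34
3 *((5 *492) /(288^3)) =205 /663552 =0.00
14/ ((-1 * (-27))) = 14/ 27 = 0.52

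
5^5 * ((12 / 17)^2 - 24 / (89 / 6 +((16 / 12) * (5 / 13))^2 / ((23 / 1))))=-3495.19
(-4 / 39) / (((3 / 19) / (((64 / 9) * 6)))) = -9728 / 351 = -27.72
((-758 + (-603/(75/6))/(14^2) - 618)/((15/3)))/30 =-3371803/367500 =-9.17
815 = 815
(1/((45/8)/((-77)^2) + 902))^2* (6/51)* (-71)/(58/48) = -7667300078592/902409757607763733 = -0.00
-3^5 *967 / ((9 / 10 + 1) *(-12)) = 10306.18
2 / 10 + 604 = 3021 / 5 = 604.20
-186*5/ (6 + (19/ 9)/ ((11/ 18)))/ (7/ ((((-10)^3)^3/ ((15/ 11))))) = 937750000000/ 91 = 10304945054.95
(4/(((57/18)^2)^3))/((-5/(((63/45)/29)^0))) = -186624/235229405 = -0.00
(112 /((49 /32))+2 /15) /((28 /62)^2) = 3696967 /10290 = 359.28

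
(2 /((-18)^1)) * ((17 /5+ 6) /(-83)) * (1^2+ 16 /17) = 517 /21165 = 0.02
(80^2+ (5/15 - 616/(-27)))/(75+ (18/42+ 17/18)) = 84.10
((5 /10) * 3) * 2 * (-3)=-9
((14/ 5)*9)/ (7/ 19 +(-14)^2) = 342/ 2665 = 0.13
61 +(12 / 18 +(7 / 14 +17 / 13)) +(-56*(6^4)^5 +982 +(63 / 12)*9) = -31940200132389987871 / 156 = -204744872643525563.28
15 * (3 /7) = 45 /7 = 6.43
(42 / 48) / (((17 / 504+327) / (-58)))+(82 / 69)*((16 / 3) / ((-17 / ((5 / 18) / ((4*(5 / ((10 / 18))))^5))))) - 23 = -456799474092674693 / 19727742104395200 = -23.16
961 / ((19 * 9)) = 961 / 171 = 5.62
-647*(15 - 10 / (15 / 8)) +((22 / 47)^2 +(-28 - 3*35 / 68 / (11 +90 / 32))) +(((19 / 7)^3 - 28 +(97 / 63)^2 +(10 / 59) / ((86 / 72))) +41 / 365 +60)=-1329689919715960055822 / 213515487090527895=-6227.60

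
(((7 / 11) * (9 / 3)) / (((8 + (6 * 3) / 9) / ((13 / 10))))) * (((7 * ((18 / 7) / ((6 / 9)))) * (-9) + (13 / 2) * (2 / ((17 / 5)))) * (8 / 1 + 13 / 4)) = -4995081 / 7480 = -667.79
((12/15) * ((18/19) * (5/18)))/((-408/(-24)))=4/323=0.01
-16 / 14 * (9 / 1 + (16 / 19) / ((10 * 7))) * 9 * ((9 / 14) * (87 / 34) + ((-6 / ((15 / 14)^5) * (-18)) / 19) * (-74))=27462.38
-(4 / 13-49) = 633 / 13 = 48.69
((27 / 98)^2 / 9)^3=531441 / 885842380864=0.00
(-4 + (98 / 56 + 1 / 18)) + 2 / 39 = -1003 / 468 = -2.14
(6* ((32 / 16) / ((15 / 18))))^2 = 5184 / 25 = 207.36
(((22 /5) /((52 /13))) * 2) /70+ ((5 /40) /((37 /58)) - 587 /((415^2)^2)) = 6987050701093 /30729262847500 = 0.23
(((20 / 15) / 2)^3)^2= 64 / 729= 0.09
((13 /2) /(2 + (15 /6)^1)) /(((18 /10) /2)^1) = 130 /81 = 1.60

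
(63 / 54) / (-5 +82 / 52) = -0.34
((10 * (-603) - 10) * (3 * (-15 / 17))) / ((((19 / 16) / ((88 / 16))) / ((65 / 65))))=23918400 / 323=74050.77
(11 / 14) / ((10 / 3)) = 33 / 140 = 0.24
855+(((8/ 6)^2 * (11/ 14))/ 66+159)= 191650/ 189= 1014.02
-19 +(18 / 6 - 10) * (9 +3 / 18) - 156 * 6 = -6115 / 6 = -1019.17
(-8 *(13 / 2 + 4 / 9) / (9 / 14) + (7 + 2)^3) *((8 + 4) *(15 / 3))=1040980 / 27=38554.81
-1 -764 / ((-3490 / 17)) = 4749 / 1745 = 2.72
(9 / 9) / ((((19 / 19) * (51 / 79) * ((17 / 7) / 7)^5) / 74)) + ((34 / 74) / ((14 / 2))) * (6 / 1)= 427707115260500 / 18754891113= 22805.10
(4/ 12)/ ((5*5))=1/ 75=0.01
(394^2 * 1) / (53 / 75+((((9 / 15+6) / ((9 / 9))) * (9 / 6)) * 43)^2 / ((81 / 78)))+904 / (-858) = -1842295748 / 11229675171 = -0.16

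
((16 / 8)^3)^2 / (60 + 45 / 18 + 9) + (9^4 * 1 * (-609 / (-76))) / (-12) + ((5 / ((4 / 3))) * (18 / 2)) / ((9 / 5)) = -189605257 / 43472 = -4361.55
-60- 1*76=-136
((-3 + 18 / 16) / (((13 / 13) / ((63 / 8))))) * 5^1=-4725 / 64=-73.83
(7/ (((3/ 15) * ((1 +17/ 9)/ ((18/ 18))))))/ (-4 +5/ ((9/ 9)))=315/ 26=12.12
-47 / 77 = -0.61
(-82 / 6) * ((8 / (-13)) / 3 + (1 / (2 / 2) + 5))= -9266 / 117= -79.20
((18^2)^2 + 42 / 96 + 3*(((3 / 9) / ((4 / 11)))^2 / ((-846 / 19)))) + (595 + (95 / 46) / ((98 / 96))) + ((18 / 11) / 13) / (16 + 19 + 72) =73928153842450273 / 700253570016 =105573.41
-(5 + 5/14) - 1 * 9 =-201/14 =-14.36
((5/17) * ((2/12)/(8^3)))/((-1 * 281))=-5/14674944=-0.00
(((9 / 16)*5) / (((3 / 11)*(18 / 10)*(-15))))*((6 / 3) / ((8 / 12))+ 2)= -275 / 144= -1.91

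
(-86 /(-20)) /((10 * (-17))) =-43 /1700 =-0.03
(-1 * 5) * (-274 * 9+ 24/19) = 12323.68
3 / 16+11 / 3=185 / 48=3.85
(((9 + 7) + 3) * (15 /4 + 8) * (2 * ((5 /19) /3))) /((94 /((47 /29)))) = 235 /348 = 0.68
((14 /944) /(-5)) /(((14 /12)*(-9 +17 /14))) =21 /64310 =0.00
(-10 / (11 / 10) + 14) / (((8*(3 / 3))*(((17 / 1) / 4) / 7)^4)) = 4148928 / 918731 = 4.52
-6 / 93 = -2 / 31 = -0.06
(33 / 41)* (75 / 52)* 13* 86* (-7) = -744975 / 82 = -9085.06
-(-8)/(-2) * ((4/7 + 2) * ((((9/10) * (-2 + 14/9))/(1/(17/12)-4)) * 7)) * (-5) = 306/7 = 43.71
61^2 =3721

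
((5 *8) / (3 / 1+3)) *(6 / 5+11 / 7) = 388 / 21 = 18.48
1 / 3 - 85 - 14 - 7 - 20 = -377 / 3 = -125.67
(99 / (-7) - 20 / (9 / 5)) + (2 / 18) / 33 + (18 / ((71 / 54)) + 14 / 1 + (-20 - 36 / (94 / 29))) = -198879752 / 6937623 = -28.67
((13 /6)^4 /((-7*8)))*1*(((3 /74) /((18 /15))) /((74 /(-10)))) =0.00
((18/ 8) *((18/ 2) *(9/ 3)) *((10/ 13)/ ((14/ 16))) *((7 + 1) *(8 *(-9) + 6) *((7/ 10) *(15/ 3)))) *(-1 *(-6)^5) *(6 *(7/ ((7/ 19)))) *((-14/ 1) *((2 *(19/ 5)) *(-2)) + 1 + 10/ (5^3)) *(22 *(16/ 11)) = -38921669223579648/ 65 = -598794911131994.58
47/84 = 0.56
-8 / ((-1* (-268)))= -2 / 67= -0.03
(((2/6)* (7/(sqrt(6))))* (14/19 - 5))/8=-63* sqrt(6)/304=-0.51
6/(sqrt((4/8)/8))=24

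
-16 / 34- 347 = -5907 / 17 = -347.47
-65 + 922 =857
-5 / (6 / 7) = -35 / 6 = -5.83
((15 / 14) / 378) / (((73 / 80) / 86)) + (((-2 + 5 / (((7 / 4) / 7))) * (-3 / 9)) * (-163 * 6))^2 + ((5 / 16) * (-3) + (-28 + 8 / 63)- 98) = 17736178320337 / 515088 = 34433297.46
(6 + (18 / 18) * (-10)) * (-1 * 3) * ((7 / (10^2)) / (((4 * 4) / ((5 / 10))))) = 21 / 800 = 0.03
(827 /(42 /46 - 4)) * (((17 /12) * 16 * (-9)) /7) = 3880284 /497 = 7807.41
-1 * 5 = -5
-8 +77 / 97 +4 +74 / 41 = -5573 / 3977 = -1.40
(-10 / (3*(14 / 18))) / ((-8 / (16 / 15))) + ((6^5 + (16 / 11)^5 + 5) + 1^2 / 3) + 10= 26374795226 / 3382071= 7798.42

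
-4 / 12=-1 / 3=-0.33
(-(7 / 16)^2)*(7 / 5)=-343 / 1280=-0.27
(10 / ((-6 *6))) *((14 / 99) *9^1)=-35 / 99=-0.35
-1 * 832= -832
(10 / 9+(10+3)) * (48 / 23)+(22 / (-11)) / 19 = 38470 / 1311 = 29.34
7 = 7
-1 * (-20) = 20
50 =50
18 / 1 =18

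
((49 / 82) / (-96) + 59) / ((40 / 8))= 464399 / 39360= 11.80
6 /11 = 0.55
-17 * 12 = -204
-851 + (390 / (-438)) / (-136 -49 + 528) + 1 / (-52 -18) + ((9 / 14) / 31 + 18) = -3232895521 / 3881045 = -833.00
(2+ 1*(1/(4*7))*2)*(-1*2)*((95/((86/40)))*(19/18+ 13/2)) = -3746800/2709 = -1383.09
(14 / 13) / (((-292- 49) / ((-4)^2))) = -224 / 4433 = -0.05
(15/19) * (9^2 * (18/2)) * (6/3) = 21870/19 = 1151.05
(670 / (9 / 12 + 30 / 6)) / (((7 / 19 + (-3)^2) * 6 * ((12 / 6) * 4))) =6365 / 24564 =0.26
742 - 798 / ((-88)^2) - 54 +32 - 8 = 2756465 / 3872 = 711.90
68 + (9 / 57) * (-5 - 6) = 1259 / 19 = 66.26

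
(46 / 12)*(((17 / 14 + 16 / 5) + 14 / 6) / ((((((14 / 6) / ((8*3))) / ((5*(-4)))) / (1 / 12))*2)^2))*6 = 3910920 / 343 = 11402.10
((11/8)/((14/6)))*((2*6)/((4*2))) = 99/112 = 0.88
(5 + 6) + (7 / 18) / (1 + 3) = 799 / 72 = 11.10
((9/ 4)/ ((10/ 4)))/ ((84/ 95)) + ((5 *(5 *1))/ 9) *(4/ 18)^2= 47153/ 40824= 1.16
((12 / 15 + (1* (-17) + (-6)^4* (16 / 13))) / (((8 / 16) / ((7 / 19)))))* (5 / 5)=1436778 / 1235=1163.38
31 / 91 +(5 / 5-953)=-86601 / 91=-951.66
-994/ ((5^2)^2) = -994/ 625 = -1.59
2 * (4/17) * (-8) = -64/17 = -3.76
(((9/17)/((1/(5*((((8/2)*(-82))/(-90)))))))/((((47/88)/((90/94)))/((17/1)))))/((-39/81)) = -17534880/28717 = -610.61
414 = 414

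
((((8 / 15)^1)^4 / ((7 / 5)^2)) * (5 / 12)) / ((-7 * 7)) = -1024 / 2917215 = -0.00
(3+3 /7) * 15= 360 /7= 51.43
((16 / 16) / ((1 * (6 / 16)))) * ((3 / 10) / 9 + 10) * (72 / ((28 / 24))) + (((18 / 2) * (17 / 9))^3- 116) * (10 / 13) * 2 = 45156 / 5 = 9031.20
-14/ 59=-0.24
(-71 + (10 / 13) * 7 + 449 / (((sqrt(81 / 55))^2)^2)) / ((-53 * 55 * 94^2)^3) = -1507549 / 182182308950583294720939000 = -0.00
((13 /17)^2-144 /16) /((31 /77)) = -187264 /8959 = -20.90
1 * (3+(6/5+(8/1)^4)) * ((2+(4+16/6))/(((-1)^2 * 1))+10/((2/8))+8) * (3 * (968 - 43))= 644756450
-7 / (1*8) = -7 / 8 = -0.88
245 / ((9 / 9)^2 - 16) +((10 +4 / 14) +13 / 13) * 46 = 10559 / 21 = 502.81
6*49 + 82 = 376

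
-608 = -608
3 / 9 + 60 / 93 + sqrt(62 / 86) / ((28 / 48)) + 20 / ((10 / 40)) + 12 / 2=12*sqrt(1333) / 301 + 8089 / 93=88.43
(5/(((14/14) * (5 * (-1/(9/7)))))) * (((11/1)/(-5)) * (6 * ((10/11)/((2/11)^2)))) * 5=2333.57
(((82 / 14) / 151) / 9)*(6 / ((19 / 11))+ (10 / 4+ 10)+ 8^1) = 37351 / 361494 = 0.10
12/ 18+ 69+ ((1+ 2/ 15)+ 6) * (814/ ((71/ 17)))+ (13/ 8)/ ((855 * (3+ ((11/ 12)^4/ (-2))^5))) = 3617642747272754104085393583923/ 2477898571593768973849342775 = 1459.96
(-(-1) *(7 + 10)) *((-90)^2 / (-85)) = -1620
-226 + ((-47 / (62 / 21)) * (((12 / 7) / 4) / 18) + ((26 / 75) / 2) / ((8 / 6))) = -175343 / 775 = -226.25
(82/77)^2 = 6724/5929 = 1.13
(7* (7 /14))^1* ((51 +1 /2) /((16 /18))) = 202.78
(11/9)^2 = 121/81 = 1.49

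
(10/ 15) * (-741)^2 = 366054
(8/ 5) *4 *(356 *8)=91136/ 5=18227.20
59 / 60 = 0.98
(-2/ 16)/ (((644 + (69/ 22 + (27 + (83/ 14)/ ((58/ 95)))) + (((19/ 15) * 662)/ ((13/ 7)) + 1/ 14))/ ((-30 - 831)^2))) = -7873100235/ 96469994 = -81.61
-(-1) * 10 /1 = 10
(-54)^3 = -157464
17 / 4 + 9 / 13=4.94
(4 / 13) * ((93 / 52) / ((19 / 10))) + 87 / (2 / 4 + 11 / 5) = 939560 / 28899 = 32.51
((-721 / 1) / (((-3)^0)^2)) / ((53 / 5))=-3605 / 53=-68.02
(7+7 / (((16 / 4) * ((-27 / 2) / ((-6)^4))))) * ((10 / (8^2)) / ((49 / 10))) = -575 / 112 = -5.13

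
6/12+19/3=41/6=6.83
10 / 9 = 1.11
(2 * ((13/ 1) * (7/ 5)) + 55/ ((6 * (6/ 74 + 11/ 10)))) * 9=868431/ 2185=397.45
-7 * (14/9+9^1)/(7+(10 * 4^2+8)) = -19/45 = -0.42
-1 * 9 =-9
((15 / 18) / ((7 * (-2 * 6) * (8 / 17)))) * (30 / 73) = -425 / 49056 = -0.01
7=7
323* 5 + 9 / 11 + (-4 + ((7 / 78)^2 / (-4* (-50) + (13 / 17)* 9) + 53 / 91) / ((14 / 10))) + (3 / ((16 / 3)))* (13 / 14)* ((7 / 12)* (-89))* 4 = 138745988266807 / 92265709536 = 1503.77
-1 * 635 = -635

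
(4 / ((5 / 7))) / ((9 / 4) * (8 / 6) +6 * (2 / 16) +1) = 1.18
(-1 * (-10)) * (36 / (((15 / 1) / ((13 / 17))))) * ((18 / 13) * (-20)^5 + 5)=-1382398440 / 17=-81317555.29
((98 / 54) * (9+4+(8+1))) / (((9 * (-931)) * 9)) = -22 / 41553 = -0.00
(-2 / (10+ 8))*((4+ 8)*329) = -1316 / 3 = -438.67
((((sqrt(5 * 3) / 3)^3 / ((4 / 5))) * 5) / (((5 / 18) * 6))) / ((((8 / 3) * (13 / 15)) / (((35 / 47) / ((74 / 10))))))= 65625 * sqrt(15) / 723424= 0.35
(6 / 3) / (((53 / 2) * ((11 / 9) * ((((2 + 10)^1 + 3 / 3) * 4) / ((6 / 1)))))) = 54 / 7579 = 0.01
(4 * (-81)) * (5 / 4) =-405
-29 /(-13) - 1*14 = -153 /13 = -11.77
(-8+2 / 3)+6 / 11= -224 / 33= -6.79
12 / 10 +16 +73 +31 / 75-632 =-40604 / 75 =-541.39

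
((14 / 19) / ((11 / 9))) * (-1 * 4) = -2.41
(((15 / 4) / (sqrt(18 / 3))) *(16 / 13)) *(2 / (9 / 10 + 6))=200 *sqrt(6) / 897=0.55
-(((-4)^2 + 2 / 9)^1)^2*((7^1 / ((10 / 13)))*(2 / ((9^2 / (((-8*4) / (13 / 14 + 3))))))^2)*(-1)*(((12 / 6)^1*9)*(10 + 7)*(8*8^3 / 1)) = 108435626390454272 / 893116125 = 121412684.59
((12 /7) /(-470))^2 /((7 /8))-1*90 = -1704795462 /18942175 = -90.00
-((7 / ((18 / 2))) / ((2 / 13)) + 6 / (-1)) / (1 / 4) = 34 / 9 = 3.78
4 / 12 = 1 / 3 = 0.33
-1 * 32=-32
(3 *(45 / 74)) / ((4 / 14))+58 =9529 / 148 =64.39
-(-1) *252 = 252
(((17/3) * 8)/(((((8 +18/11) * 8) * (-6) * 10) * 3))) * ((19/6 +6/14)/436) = -28237/1048178880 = -0.00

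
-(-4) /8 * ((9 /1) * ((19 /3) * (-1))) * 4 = -114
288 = 288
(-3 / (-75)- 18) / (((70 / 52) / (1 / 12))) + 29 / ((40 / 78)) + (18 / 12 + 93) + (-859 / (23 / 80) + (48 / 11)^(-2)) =-131584750859 / 46368000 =-2837.84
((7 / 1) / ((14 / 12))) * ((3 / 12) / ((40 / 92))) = 69 / 20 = 3.45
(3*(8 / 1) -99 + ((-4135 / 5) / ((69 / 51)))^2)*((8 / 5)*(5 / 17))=1580926448 / 8993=175795.22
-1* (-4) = 4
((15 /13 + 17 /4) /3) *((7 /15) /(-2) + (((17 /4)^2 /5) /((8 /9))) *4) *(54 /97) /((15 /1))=1.07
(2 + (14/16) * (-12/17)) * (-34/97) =-47/97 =-0.48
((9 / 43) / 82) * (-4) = -18 / 1763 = -0.01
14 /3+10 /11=184 /33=5.58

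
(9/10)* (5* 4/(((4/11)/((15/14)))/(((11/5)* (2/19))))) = 3267/266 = 12.28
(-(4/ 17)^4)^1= -256/ 83521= -0.00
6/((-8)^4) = 3/2048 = 0.00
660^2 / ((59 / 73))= 31798800 / 59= 538962.71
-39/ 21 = -13/ 7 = -1.86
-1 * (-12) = 12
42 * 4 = 168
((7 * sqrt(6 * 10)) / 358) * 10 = 70 * sqrt(15) / 179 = 1.51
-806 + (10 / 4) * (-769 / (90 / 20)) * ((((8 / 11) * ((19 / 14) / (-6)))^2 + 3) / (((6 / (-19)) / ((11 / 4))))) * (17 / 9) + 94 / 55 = 965106473981 / 47151720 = 20468.11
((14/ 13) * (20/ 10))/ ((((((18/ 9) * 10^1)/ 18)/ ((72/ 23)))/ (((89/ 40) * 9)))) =908334/ 7475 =121.52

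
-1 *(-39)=39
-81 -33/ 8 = -681/ 8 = -85.12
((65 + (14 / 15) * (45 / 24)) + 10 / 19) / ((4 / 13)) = 66469 / 304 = 218.65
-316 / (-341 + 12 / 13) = 4108 / 4421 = 0.93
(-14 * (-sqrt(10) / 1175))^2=392 / 276125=0.00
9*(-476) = -4284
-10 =-10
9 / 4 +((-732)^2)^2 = 1148429435913 / 4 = 287107358978.25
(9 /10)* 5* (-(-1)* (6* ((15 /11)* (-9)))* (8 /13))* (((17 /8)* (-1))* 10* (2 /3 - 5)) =-206550 /11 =-18777.27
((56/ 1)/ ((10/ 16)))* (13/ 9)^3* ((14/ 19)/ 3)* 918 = 468505856/ 7695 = 60884.45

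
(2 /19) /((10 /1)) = 1 /95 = 0.01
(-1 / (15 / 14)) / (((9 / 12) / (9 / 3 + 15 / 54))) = -1652 / 405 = -4.08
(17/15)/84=17/1260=0.01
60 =60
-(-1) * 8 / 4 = 2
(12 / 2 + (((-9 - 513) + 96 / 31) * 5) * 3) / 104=-30138 / 403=-74.78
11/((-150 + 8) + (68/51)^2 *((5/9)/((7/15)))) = -2079/26438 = -0.08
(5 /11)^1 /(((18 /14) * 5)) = 7 /99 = 0.07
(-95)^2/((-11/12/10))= -1083000/11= -98454.55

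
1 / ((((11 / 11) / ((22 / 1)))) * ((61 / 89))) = 32.10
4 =4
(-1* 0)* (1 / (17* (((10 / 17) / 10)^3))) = 0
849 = 849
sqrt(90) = 3 * sqrt(10) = 9.49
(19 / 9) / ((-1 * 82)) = -19 / 738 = -0.03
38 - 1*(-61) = 99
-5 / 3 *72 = -120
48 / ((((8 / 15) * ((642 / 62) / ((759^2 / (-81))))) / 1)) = -19842790 / 321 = -61815.55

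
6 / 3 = 2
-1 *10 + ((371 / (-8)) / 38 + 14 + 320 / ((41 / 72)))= 7038805 / 12464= 564.73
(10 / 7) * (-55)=-550 / 7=-78.57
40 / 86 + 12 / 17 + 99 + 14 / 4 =151567 / 1462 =103.67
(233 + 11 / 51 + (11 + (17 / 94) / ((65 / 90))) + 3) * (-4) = -30845164 / 31161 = -989.86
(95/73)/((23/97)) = 9215/1679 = 5.49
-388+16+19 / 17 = -6305 / 17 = -370.88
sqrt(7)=2.65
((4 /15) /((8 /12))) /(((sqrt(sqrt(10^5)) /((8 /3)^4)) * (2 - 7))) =-2048 * 10^(3 /4) /50625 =-0.23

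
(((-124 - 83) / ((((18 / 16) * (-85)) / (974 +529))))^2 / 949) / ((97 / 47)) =3594607409088 / 665082925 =5404.75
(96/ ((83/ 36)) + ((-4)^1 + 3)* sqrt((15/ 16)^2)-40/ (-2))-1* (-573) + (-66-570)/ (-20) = 4418927/ 6640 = 665.50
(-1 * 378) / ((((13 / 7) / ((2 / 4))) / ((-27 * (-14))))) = -500094 / 13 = -38468.77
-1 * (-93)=93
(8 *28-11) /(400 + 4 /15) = 0.53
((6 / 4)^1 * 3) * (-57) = -513 / 2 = -256.50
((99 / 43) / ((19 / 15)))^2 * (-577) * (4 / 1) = -5089659300 / 667489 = -7625.08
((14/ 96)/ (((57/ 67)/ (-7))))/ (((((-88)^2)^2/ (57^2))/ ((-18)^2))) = -5052537/ 239878144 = -0.02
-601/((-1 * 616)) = 601/616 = 0.98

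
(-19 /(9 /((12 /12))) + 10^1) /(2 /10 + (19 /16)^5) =372244480 /120861639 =3.08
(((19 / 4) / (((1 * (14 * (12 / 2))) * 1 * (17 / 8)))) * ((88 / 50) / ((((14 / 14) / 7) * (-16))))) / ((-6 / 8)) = 209 / 7650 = 0.03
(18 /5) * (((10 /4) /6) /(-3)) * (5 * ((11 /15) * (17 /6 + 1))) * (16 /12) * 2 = -506 /27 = -18.74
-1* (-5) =5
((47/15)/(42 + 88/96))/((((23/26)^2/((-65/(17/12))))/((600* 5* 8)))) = -95163494400/926279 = -102737.40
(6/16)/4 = 3/32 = 0.09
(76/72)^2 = 361/324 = 1.11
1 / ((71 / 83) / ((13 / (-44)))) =-1079 / 3124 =-0.35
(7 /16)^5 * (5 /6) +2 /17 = 14011507 /106954752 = 0.13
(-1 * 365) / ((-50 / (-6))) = -219 / 5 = -43.80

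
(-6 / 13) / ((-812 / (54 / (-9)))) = -9 / 2639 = -0.00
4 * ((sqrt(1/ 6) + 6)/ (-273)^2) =2 * sqrt(6)/ 223587 + 8/ 24843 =0.00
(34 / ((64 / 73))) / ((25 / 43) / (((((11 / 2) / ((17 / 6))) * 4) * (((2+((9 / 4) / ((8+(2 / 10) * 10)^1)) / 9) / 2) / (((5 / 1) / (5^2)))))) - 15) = -142639299 / 55116320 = -2.59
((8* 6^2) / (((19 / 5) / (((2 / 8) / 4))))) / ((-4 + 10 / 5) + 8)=15 / 19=0.79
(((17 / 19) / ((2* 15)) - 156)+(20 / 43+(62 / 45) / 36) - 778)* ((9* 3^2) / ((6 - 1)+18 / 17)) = -5250792686 / 420755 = -12479.45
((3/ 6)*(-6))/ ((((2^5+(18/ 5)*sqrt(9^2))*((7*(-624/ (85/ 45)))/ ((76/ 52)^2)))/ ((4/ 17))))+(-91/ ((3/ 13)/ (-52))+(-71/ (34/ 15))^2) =21486.50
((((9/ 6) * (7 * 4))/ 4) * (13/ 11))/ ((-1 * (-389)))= 273/ 8558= 0.03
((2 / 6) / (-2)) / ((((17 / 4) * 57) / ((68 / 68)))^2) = -8 / 2816883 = -0.00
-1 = -1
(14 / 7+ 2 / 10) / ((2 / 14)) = 77 / 5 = 15.40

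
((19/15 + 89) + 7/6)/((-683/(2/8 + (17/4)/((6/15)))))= -79547/54640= -1.46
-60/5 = -12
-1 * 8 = -8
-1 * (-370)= 370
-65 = -65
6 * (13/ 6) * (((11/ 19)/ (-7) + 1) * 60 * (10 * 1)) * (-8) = -57239.10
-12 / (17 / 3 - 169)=18 / 245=0.07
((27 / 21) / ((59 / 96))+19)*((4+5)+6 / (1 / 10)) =601059 / 413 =1455.35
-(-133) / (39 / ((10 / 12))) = 665 / 234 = 2.84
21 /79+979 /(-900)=-58441 /71100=-0.82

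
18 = 18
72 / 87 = 24 / 29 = 0.83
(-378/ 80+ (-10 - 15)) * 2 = -1189/ 20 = -59.45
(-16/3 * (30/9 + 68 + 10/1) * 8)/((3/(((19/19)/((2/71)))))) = -41064.30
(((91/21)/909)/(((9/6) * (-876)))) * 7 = -91/3583278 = -0.00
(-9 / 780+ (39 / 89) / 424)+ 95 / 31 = 232221023 / 76038040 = 3.05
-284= -284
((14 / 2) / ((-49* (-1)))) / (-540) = -0.00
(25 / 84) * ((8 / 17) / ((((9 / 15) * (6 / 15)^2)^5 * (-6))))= -762939453125 / 266499072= -2862.82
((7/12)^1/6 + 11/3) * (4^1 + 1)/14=1355/1008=1.34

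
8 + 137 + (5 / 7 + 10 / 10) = 1027 / 7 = 146.71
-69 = -69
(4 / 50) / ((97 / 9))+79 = 191593 / 2425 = 79.01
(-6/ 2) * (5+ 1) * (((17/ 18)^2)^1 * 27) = -867/ 2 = -433.50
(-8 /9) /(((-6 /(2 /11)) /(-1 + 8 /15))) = -56 /4455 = -0.01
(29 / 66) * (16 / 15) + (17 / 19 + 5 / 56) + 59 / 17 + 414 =418.92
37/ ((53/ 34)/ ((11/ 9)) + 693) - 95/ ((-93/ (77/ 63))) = 10478743/ 8049429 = 1.30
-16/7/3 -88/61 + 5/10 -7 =-22301/2562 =-8.70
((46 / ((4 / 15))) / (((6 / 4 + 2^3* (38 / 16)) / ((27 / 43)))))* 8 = 74520 / 1763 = 42.27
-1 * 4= -4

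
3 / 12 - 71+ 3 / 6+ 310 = 959 / 4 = 239.75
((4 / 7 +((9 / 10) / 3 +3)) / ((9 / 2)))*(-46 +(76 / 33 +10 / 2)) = -346067 / 10395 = -33.29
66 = 66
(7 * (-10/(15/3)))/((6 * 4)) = -7/12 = -0.58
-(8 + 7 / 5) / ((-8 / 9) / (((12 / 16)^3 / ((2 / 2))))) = 11421 / 2560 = 4.46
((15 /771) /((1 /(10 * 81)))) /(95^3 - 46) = 4050 /220333553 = 0.00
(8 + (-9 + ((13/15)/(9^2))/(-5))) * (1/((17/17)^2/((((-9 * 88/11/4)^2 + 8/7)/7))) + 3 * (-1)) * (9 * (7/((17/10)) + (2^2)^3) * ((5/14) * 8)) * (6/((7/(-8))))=522980.20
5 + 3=8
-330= -330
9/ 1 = 9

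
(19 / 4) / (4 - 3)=19 / 4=4.75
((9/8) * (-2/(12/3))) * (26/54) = -13/48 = -0.27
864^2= 746496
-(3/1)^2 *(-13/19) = 117/19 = 6.16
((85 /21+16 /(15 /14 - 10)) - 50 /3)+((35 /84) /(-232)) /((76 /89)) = -2668393087 /185136000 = -14.41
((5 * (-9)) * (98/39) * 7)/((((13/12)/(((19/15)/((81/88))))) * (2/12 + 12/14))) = -64231552/65403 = -982.09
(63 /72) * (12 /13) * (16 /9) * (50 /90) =280 /351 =0.80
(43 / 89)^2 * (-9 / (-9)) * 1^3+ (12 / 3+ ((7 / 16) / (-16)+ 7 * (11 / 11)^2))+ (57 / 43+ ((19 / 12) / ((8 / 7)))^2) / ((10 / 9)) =49270227579 / 3487774720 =14.13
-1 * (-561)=561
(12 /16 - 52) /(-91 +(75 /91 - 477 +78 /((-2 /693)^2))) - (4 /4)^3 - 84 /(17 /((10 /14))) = -52492518057 /11589243230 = -4.53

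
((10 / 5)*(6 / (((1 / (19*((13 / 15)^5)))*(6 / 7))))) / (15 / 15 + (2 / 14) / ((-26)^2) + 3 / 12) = 116837738654 / 1123115625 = 104.03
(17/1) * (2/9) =34/9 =3.78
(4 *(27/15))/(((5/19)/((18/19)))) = 648/25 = 25.92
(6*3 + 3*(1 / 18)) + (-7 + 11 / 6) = 13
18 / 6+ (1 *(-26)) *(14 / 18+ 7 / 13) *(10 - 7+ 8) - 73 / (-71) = -237974 / 639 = -372.42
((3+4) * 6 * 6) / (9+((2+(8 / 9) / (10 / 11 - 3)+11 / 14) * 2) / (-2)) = 730296 / 19241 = 37.96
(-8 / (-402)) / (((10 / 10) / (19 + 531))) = 10.95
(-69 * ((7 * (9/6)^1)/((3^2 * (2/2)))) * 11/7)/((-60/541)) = 136873/120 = 1140.61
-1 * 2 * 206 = -412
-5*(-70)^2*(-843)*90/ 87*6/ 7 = 531090000/ 29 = 18313448.28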